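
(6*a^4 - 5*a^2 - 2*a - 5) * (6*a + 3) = 36*a^5 + 18*a^4 - 30*a^3 - 27*a^2 - 36*a - 15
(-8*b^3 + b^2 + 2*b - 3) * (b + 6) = -8*b^4 - 47*b^3 + 8*b^2 + 9*b - 18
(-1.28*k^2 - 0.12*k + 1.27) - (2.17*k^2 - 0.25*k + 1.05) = -3.45*k^2 + 0.13*k + 0.22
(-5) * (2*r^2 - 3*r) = -10*r^2 + 15*r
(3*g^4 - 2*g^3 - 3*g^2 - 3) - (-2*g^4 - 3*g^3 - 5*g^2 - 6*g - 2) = 5*g^4 + g^3 + 2*g^2 + 6*g - 1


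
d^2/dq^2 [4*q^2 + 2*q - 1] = 8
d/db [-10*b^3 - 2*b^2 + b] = -30*b^2 - 4*b + 1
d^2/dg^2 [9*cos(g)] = -9*cos(g)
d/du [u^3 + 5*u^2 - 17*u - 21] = 3*u^2 + 10*u - 17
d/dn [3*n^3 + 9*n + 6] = 9*n^2 + 9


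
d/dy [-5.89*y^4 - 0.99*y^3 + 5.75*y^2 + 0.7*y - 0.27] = -23.56*y^3 - 2.97*y^2 + 11.5*y + 0.7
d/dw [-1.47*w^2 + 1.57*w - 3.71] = 1.57 - 2.94*w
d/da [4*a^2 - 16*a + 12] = 8*a - 16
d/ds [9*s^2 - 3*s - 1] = 18*s - 3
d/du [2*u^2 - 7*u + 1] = 4*u - 7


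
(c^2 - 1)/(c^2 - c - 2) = (c - 1)/(c - 2)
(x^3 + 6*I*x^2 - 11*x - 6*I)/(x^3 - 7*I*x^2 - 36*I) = (x^2 + 4*I*x - 3)/(x^2 - 9*I*x - 18)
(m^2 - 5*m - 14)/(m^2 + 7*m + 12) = (m^2 - 5*m - 14)/(m^2 + 7*m + 12)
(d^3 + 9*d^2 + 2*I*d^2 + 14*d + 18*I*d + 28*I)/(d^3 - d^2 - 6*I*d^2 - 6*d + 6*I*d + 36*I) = (d^2 + d*(7 + 2*I) + 14*I)/(d^2 + d*(-3 - 6*I) + 18*I)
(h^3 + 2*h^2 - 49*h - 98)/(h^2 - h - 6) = (h^2 - 49)/(h - 3)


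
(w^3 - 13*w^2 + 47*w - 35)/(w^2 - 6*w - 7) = (w^2 - 6*w + 5)/(w + 1)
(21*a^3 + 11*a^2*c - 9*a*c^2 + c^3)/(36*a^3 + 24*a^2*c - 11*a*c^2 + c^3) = (21*a^2 - 10*a*c + c^2)/(36*a^2 - 12*a*c + c^2)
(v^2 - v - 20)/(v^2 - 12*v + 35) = (v + 4)/(v - 7)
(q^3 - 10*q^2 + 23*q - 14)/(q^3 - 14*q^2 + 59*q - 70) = (q - 1)/(q - 5)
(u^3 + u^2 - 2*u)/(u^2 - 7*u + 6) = u*(u + 2)/(u - 6)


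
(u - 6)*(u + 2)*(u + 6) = u^3 + 2*u^2 - 36*u - 72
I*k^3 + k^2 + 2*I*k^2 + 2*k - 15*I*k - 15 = (k - 3)*(k + 5)*(I*k + 1)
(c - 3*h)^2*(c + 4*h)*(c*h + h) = c^4*h - 2*c^3*h^2 + c^3*h - 15*c^2*h^3 - 2*c^2*h^2 + 36*c*h^4 - 15*c*h^3 + 36*h^4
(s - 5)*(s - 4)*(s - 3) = s^3 - 12*s^2 + 47*s - 60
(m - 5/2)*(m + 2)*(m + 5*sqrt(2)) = m^3 - m^2/2 + 5*sqrt(2)*m^2 - 5*m - 5*sqrt(2)*m/2 - 25*sqrt(2)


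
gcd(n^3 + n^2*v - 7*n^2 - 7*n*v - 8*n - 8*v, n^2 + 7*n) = 1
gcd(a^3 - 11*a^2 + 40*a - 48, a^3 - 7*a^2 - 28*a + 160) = a - 4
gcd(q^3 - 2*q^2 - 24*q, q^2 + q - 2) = 1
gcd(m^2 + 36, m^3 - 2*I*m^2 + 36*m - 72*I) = m^2 + 36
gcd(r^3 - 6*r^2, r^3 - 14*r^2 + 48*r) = r^2 - 6*r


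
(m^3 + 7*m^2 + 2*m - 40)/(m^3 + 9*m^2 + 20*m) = (m - 2)/m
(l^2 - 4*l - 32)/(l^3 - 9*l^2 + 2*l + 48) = (l + 4)/(l^2 - l - 6)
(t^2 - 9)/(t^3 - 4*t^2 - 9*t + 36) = 1/(t - 4)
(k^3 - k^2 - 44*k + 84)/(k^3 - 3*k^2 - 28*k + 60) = (k + 7)/(k + 5)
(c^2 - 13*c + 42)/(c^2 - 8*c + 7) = (c - 6)/(c - 1)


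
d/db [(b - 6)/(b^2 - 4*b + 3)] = (b^2 - 4*b - 2*(b - 6)*(b - 2) + 3)/(b^2 - 4*b + 3)^2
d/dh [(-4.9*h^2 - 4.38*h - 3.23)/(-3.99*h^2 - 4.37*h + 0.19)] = (3.93680000000001*h^2 - 27.6374*h - 14.9473)/(15.9201*h^4 + 34.8726*h^3 + 17.5807*h^2 - 1.6606*h + 0.0361)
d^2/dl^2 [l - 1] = 0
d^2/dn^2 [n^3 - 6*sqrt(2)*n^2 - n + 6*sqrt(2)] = 6*n - 12*sqrt(2)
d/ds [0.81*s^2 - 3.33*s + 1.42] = 1.62*s - 3.33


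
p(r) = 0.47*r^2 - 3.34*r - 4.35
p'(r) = 0.94*r - 3.34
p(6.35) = -6.61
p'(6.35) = 2.63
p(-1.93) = 3.85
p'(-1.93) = -5.15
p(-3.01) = 9.96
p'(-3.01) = -6.17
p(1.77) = -8.79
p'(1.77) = -1.68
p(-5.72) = 30.13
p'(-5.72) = -8.72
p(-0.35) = -3.12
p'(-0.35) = -3.67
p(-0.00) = -4.35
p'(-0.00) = -3.34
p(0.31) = -5.34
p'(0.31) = -3.05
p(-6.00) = 32.61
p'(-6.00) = -8.98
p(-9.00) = 63.78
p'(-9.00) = -11.80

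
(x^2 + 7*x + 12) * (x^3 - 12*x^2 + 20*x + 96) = x^5 - 5*x^4 - 52*x^3 + 92*x^2 + 912*x + 1152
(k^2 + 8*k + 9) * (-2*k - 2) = -2*k^3 - 18*k^2 - 34*k - 18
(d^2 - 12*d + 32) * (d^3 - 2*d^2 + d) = d^5 - 14*d^4 + 57*d^3 - 76*d^2 + 32*d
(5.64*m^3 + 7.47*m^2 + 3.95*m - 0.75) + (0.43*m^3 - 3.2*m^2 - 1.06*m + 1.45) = 6.07*m^3 + 4.27*m^2 + 2.89*m + 0.7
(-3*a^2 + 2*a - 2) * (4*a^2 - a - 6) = -12*a^4 + 11*a^3 + 8*a^2 - 10*a + 12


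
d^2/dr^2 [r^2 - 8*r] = 2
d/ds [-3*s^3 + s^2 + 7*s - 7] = -9*s^2 + 2*s + 7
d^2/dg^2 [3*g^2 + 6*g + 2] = 6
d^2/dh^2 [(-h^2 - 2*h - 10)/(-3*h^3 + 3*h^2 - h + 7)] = 2*(9*h^6 + 54*h^5 + 477*h^4 - 558*h^3 + 549*h^2 + 414*h - 137)/(27*h^9 - 81*h^8 + 108*h^7 - 270*h^6 + 414*h^5 - 324*h^4 + 568*h^3 - 462*h^2 + 147*h - 343)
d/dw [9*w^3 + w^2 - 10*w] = 27*w^2 + 2*w - 10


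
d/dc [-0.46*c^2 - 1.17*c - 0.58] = -0.92*c - 1.17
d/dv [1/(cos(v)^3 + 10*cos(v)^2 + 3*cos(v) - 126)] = (3*cos(v)^2 + 20*cos(v) + 3)*sin(v)/(cos(v)^3 + 10*cos(v)^2 + 3*cos(v) - 126)^2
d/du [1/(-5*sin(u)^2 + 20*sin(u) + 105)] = 2*(sin(u) - 2)*cos(u)/(5*(sin(u) - 7)^2*(sin(u) + 3)^2)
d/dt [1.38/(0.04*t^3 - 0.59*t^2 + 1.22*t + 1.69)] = (-0.1656*t^2 + 1.6284*t - 1.6836)/(0.04*t^3 - 0.59*t^2 + 1.22*t + 1.69)^2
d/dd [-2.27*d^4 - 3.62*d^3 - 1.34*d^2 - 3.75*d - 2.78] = -9.08*d^3 - 10.86*d^2 - 2.68*d - 3.75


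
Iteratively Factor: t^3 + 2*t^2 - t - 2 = (t + 1)*(t^2 + t - 2) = (t - 1)*(t + 1)*(t + 2)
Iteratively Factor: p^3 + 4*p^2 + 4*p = (p + 2)*(p^2 + 2*p) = (p + 2)^2*(p)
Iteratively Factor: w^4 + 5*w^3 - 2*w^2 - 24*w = (w - 2)*(w^3 + 7*w^2 + 12*w) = (w - 2)*(w + 4)*(w^2 + 3*w) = (w - 2)*(w + 3)*(w + 4)*(w)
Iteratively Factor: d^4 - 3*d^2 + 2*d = (d - 1)*(d^3 + d^2 - 2*d) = (d - 1)*(d + 2)*(d^2 - d) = d*(d - 1)*(d + 2)*(d - 1)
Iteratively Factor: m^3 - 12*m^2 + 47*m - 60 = (m - 4)*(m^2 - 8*m + 15) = (m - 4)*(m - 3)*(m - 5)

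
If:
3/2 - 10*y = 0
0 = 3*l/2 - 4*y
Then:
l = 2/5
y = 3/20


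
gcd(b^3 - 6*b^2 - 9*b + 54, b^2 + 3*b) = b + 3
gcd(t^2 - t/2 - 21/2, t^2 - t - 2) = 1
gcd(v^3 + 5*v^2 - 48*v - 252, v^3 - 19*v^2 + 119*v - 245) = v - 7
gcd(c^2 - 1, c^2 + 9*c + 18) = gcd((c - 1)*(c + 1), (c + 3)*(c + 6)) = 1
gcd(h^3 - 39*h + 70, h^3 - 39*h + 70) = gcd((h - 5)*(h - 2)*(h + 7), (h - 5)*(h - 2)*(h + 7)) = h^3 - 39*h + 70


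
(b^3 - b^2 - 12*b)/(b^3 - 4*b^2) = (b + 3)/b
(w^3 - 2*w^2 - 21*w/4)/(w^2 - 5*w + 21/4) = w*(2*w + 3)/(2*w - 3)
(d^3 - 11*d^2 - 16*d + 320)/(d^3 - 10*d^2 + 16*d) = (d^2 - 3*d - 40)/(d*(d - 2))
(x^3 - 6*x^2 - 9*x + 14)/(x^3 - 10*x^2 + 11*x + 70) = (x - 1)/(x - 5)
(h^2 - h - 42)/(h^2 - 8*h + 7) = (h + 6)/(h - 1)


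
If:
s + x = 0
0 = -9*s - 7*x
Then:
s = 0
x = 0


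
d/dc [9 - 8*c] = -8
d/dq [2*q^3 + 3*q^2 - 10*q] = 6*q^2 + 6*q - 10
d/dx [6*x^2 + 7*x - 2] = 12*x + 7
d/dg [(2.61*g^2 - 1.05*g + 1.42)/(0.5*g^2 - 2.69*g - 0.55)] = (-6.4959*g^2 - 4.291*g + 4.3973)/(0.25*g^4 - 2.69*g^3 + 6.6861*g^2 + 2.959*g + 0.3025)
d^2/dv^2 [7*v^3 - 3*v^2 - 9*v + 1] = 42*v - 6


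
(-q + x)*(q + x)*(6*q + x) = -6*q^3 - q^2*x + 6*q*x^2 + x^3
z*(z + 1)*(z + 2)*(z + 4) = z^4 + 7*z^3 + 14*z^2 + 8*z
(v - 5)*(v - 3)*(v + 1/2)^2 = v^4 - 7*v^3 + 29*v^2/4 + 13*v + 15/4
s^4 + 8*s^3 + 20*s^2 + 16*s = s*(s + 2)^2*(s + 4)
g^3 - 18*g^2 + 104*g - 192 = (g - 8)*(g - 6)*(g - 4)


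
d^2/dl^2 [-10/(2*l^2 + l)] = 20*(2*l*(2*l + 1) - (4*l + 1)^2)/(l^3*(2*l + 1)^3)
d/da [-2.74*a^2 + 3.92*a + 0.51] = 3.92 - 5.48*a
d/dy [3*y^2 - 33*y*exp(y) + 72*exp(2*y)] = -33*y*exp(y) + 6*y + 144*exp(2*y) - 33*exp(y)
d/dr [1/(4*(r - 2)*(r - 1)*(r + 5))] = (-(r - 2)*(r - 1) - (r - 2)*(r + 5) - (r - 1)*(r + 5))/(4*(r - 2)^2*(r - 1)^2*(r + 5)^2)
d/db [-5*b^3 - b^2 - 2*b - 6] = -15*b^2 - 2*b - 2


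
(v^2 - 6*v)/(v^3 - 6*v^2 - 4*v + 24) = v/(v^2 - 4)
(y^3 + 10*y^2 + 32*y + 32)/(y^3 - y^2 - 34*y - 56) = (y + 4)/(y - 7)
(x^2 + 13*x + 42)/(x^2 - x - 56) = (x + 6)/(x - 8)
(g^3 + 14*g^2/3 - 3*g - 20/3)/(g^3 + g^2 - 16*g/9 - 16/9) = 3*(g + 5)/(3*g + 4)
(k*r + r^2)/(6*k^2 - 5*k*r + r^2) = r*(k + r)/(6*k^2 - 5*k*r + r^2)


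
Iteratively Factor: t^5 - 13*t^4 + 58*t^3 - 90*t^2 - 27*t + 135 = (t - 3)*(t^4 - 10*t^3 + 28*t^2 - 6*t - 45) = (t - 3)^2*(t^3 - 7*t^2 + 7*t + 15) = (t - 3)^2*(t + 1)*(t^2 - 8*t + 15) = (t - 5)*(t - 3)^2*(t + 1)*(t - 3)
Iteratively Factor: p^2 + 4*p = (p + 4)*(p)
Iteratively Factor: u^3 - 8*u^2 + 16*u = (u - 4)*(u^2 - 4*u) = u*(u - 4)*(u - 4)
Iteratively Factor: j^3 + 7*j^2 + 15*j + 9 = (j + 3)*(j^2 + 4*j + 3) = (j + 3)^2*(j + 1)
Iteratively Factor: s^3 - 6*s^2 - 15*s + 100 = (s - 5)*(s^2 - s - 20) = (s - 5)*(s + 4)*(s - 5)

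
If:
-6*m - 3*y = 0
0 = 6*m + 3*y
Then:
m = -y/2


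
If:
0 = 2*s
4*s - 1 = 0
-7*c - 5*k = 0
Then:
No Solution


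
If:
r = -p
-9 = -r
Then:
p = -9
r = 9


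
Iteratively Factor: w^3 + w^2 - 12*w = (w + 4)*(w^2 - 3*w) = (w - 3)*(w + 4)*(w)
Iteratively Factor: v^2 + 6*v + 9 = (v + 3)*(v + 3)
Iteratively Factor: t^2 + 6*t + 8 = (t + 2)*(t + 4)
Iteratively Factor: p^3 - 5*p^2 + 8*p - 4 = (p - 1)*(p^2 - 4*p + 4) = (p - 2)*(p - 1)*(p - 2)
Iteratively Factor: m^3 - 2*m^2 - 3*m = (m + 1)*(m^2 - 3*m) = (m - 3)*(m + 1)*(m)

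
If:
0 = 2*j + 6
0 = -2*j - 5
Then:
No Solution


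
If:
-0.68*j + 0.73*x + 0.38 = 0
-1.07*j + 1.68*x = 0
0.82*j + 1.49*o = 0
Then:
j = 1.77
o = -0.97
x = 1.13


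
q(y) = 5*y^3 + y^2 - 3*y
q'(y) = 15*y^2 + 2*y - 3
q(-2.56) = -69.65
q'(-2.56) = 90.18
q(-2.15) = -38.62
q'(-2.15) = 62.04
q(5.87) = 1028.16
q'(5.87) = 525.59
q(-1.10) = -2.14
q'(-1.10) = 12.95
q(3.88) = 295.47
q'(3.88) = 230.58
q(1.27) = 8.04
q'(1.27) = 23.73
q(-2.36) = -53.07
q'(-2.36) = 75.82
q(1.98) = 36.79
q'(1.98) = 59.77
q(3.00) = 135.00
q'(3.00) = 138.00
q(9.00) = 3699.00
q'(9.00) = 1230.00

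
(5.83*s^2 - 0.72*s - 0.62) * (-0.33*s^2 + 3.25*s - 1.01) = -1.9239*s^4 + 19.1851*s^3 - 8.0237*s^2 - 1.2878*s + 0.6262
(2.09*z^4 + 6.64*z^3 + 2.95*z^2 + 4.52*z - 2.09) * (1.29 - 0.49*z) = -1.0241*z^5 - 0.5575*z^4 + 7.1201*z^3 + 1.5907*z^2 + 6.8549*z - 2.6961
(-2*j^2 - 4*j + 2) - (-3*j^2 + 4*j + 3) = j^2 - 8*j - 1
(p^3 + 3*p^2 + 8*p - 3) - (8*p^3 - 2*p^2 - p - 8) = -7*p^3 + 5*p^2 + 9*p + 5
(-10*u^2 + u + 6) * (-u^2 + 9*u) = 10*u^4 - 91*u^3 + 3*u^2 + 54*u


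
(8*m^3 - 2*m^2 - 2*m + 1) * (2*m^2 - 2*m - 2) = 16*m^5 - 20*m^4 - 16*m^3 + 10*m^2 + 2*m - 2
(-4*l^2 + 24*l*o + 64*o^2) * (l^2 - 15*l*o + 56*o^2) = -4*l^4 + 84*l^3*o - 520*l^2*o^2 + 384*l*o^3 + 3584*o^4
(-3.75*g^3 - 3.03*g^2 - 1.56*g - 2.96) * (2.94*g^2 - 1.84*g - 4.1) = -11.025*g^5 - 2.0082*g^4 + 16.3638*g^3 + 6.591*g^2 + 11.8424*g + 12.136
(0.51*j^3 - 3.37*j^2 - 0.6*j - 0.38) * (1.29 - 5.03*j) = -2.5653*j^4 + 17.609*j^3 - 1.3293*j^2 + 1.1374*j - 0.4902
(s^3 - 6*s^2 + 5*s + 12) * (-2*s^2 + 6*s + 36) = -2*s^5 + 18*s^4 - 10*s^3 - 210*s^2 + 252*s + 432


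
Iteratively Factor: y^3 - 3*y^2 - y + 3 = (y - 1)*(y^2 - 2*y - 3) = (y - 3)*(y - 1)*(y + 1)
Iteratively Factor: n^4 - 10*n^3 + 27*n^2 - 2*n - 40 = (n - 4)*(n^3 - 6*n^2 + 3*n + 10) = (n - 5)*(n - 4)*(n^2 - n - 2) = (n - 5)*(n - 4)*(n + 1)*(n - 2)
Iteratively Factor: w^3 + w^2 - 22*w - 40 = (w + 2)*(w^2 - w - 20) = (w + 2)*(w + 4)*(w - 5)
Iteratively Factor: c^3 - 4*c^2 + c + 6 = (c - 3)*(c^2 - c - 2) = (c - 3)*(c - 2)*(c + 1)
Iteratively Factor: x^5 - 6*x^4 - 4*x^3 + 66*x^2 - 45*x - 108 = (x + 1)*(x^4 - 7*x^3 + 3*x^2 + 63*x - 108) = (x - 3)*(x + 1)*(x^3 - 4*x^2 - 9*x + 36) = (x - 3)*(x + 1)*(x + 3)*(x^2 - 7*x + 12) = (x - 3)^2*(x + 1)*(x + 3)*(x - 4)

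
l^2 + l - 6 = (l - 2)*(l + 3)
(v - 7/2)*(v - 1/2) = v^2 - 4*v + 7/4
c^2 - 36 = (c - 6)*(c + 6)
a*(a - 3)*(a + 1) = a^3 - 2*a^2 - 3*a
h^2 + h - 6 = (h - 2)*(h + 3)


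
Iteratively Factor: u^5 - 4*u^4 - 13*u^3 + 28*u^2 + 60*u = (u - 5)*(u^4 + u^3 - 8*u^2 - 12*u) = (u - 5)*(u - 3)*(u^3 + 4*u^2 + 4*u) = (u - 5)*(u - 3)*(u + 2)*(u^2 + 2*u) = u*(u - 5)*(u - 3)*(u + 2)*(u + 2)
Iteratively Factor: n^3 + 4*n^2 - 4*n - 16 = (n + 2)*(n^2 + 2*n - 8) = (n + 2)*(n + 4)*(n - 2)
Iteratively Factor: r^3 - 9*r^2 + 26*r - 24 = (r - 2)*(r^2 - 7*r + 12) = (r - 3)*(r - 2)*(r - 4)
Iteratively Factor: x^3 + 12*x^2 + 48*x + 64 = (x + 4)*(x^2 + 8*x + 16) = (x + 4)^2*(x + 4)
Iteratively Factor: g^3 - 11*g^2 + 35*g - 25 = (g - 1)*(g^2 - 10*g + 25) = (g - 5)*(g - 1)*(g - 5)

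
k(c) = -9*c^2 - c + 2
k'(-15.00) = 269.00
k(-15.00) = -2008.00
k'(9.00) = -163.00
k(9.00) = -736.00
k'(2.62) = -48.16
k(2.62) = -62.40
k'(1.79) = -33.22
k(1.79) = -28.63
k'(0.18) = -4.24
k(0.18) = 1.53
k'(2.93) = -53.74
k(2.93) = -78.19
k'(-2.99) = 52.82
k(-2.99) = -75.47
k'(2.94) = -53.92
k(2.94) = -78.73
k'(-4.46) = 79.28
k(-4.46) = -172.56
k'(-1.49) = 25.82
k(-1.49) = -16.49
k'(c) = -18*c - 1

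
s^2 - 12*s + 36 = (s - 6)^2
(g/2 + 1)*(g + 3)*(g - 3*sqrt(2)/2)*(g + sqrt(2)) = g^4/2 - sqrt(2)*g^3/4 + 5*g^3/2 - 5*sqrt(2)*g^2/4 + 3*g^2/2 - 15*g/2 - 3*sqrt(2)*g/2 - 9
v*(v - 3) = v^2 - 3*v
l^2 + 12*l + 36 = (l + 6)^2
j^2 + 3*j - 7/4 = (j - 1/2)*(j + 7/2)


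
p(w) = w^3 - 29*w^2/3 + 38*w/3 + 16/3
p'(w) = 3*w^2 - 58*w/3 + 38/3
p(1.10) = 8.90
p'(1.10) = -4.97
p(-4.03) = -268.16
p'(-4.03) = 139.30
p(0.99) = 9.37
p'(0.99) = -3.53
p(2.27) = -4.03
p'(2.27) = -15.76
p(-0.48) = -3.08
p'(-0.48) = 22.64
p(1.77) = 3.01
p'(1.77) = -12.15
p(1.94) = 0.83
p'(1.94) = -13.55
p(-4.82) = -392.28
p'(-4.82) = 175.55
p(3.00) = -16.67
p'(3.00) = -18.33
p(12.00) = 493.33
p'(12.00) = 212.67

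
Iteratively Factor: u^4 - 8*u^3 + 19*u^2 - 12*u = (u - 4)*(u^3 - 4*u^2 + 3*u) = (u - 4)*(u - 3)*(u^2 - u) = (u - 4)*(u - 3)*(u - 1)*(u)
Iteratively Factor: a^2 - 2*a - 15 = (a - 5)*(a + 3)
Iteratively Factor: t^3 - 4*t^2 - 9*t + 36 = (t - 4)*(t^2 - 9) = (t - 4)*(t + 3)*(t - 3)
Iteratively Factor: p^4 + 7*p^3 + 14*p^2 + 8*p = (p + 2)*(p^3 + 5*p^2 + 4*p) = p*(p + 2)*(p^2 + 5*p + 4) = p*(p + 1)*(p + 2)*(p + 4)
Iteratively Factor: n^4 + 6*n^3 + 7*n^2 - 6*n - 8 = (n - 1)*(n^3 + 7*n^2 + 14*n + 8) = (n - 1)*(n + 2)*(n^2 + 5*n + 4) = (n - 1)*(n + 1)*(n + 2)*(n + 4)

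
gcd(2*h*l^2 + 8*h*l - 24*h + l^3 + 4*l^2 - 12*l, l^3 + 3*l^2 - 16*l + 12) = l^2 + 4*l - 12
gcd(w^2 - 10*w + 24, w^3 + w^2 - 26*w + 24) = w - 4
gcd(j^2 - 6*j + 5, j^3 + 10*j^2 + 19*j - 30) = j - 1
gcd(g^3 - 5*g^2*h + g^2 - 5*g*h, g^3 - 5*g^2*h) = g^2 - 5*g*h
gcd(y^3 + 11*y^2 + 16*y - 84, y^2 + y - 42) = y + 7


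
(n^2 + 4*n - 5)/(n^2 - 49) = (n^2 + 4*n - 5)/(n^2 - 49)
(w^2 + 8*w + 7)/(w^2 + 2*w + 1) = (w + 7)/(w + 1)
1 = 1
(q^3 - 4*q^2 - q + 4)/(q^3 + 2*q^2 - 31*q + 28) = (q + 1)/(q + 7)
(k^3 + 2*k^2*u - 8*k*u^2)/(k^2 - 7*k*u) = (k^2 + 2*k*u - 8*u^2)/(k - 7*u)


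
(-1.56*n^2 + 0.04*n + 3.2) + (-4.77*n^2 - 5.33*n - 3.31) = -6.33*n^2 - 5.29*n - 0.11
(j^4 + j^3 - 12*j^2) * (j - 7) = j^5 - 6*j^4 - 19*j^3 + 84*j^2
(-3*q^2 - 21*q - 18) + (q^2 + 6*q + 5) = -2*q^2 - 15*q - 13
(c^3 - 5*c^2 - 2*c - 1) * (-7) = -7*c^3 + 35*c^2 + 14*c + 7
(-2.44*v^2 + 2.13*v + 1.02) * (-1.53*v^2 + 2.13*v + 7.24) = 3.7332*v^4 - 8.4561*v^3 - 14.6893*v^2 + 17.5938*v + 7.3848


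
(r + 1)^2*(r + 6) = r^3 + 8*r^2 + 13*r + 6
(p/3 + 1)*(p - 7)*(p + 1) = p^3/3 - p^2 - 25*p/3 - 7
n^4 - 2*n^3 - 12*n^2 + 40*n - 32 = (n - 2)^3*(n + 4)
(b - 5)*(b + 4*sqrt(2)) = b^2 - 5*b + 4*sqrt(2)*b - 20*sqrt(2)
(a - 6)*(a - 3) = a^2 - 9*a + 18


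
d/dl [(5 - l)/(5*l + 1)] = -26/(5*l + 1)^2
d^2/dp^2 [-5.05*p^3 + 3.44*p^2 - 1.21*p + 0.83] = 6.88 - 30.3*p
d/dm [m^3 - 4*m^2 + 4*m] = 3*m^2 - 8*m + 4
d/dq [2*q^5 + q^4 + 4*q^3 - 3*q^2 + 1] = 2*q*(5*q^3 + 2*q^2 + 6*q - 3)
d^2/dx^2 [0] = 0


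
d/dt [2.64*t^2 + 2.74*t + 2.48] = 5.28*t + 2.74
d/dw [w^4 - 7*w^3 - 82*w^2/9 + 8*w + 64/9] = 4*w^3 - 21*w^2 - 164*w/9 + 8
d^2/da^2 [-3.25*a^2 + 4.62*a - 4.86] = -6.50000000000000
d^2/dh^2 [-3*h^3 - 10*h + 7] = -18*h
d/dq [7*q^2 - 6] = 14*q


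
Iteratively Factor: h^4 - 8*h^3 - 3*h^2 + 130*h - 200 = (h - 2)*(h^3 - 6*h^2 - 15*h + 100) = (h - 5)*(h - 2)*(h^2 - h - 20) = (h - 5)*(h - 2)*(h + 4)*(h - 5)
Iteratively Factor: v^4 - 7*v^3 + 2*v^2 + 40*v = (v - 5)*(v^3 - 2*v^2 - 8*v) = (v - 5)*(v + 2)*(v^2 - 4*v) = (v - 5)*(v - 4)*(v + 2)*(v)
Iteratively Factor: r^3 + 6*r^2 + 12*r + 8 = (r + 2)*(r^2 + 4*r + 4) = (r + 2)^2*(r + 2)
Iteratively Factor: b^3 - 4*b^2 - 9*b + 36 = (b - 3)*(b^2 - b - 12) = (b - 3)*(b + 3)*(b - 4)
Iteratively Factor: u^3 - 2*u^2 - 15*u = (u - 5)*(u^2 + 3*u) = u*(u - 5)*(u + 3)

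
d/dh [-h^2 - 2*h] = -2*h - 2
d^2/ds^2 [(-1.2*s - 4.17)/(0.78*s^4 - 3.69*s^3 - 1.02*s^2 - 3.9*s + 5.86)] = (-8.76096*s^7 + 4.52088000000001*s^6 + 267.75522*s^5 - 670.633668*s^4 - 58.639536*s^3 - 468.747756*s^2 - 683.582868*s - 231.550848)/(0.474552*s^12 - 6.734988*s^11 + 29.99997*s^10 - 39.747105*s^9 + 38.814822*s^8 - 253.40607*s^7 + 157.855014*s^6 - 155.168892*s^5 + 558.089856*s^4 - 299.591892*s^3 + 162.312624*s^2 - 401.77332*s + 201.230056)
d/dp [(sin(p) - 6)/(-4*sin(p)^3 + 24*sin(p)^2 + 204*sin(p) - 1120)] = (sin(p)^3 - 12*sin(p)^2 + 36*sin(p) + 13)*cos(p)/(2*(sin(p)^3 - 6*sin(p)^2 - 51*sin(p) + 280)^2)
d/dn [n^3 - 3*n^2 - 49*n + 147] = 3*n^2 - 6*n - 49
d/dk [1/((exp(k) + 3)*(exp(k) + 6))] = (-2*exp(k) - 9)*exp(k)/(exp(4*k) + 18*exp(3*k) + 117*exp(2*k) + 324*exp(k) + 324)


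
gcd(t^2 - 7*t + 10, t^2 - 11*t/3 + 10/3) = t - 2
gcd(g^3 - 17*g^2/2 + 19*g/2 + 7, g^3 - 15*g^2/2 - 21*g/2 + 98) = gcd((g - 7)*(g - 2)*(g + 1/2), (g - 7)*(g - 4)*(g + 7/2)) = g - 7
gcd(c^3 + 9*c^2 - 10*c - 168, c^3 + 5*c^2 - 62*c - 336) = c^2 + 13*c + 42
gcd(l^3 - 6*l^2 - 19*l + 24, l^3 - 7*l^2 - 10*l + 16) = l^2 - 9*l + 8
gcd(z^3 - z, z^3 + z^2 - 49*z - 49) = z + 1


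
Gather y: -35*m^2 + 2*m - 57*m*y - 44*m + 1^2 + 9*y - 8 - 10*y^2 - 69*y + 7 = -35*m^2 - 42*m - 10*y^2 + y*(-57*m - 60)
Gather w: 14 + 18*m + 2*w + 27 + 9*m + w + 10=27*m + 3*w + 51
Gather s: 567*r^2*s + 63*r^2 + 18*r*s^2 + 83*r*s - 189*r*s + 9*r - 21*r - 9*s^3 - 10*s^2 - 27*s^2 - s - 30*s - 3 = 63*r^2 - 12*r - 9*s^3 + s^2*(18*r - 37) + s*(567*r^2 - 106*r - 31) - 3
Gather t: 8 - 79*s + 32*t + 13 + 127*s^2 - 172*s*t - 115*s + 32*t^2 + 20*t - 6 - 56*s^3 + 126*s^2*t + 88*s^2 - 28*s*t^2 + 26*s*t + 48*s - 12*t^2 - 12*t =-56*s^3 + 215*s^2 - 146*s + t^2*(20 - 28*s) + t*(126*s^2 - 146*s + 40) + 15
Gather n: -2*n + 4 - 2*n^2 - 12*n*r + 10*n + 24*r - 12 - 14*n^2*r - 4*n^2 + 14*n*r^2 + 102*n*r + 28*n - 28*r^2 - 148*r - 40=n^2*(-14*r - 6) + n*(14*r^2 + 90*r + 36) - 28*r^2 - 124*r - 48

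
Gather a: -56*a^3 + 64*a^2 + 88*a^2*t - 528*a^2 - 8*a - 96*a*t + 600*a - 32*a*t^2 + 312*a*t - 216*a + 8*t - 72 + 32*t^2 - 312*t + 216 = -56*a^3 + a^2*(88*t - 464) + a*(-32*t^2 + 216*t + 376) + 32*t^2 - 304*t + 144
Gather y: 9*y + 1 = 9*y + 1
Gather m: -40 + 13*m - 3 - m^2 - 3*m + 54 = -m^2 + 10*m + 11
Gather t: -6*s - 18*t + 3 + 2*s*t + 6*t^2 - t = -6*s + 6*t^2 + t*(2*s - 19) + 3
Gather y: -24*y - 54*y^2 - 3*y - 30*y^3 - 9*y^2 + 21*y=-30*y^3 - 63*y^2 - 6*y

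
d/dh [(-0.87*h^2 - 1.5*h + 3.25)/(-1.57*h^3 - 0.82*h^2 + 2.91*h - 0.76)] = (-1.3659*h^4 - 4.71*h^3 + 11.5458*h^2 + 6.6524*h - 8.3175)/(2.4649*h^6 + 2.5748*h^5 - 8.465*h^4 - 2.386*h^3 + 9.7145*h^2 - 4.4232*h + 0.5776)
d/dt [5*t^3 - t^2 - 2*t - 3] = 15*t^2 - 2*t - 2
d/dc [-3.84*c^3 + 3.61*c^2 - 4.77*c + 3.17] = -11.52*c^2 + 7.22*c - 4.77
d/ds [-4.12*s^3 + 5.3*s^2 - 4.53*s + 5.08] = -12.36*s^2 + 10.6*s - 4.53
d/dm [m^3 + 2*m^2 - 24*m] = 3*m^2 + 4*m - 24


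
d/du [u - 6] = 1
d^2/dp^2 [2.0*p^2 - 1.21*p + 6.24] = 4.00000000000000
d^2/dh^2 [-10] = 0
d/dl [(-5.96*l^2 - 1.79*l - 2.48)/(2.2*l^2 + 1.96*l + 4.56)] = (-7.7436*l^2 - 43.4432*l - 3.3016)/(4.84*l^4 + 8.624*l^3 + 23.9056*l^2 + 17.8752*l + 20.7936)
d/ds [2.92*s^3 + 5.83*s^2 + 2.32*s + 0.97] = 8.76*s^2 + 11.66*s + 2.32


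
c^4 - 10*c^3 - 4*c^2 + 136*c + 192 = (c - 8)*(c - 6)*(c + 2)^2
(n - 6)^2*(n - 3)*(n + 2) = n^4 - 13*n^3 + 42*n^2 + 36*n - 216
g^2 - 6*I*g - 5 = (g - 5*I)*(g - I)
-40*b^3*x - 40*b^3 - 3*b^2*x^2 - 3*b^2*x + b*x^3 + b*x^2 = (-8*b + x)*(5*b + x)*(b*x + b)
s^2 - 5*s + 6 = (s - 3)*(s - 2)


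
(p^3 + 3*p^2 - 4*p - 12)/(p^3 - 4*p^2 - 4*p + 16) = (p + 3)/(p - 4)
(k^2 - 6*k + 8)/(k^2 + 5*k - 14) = (k - 4)/(k + 7)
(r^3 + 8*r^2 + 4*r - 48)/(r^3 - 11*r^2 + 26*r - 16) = (r^2 + 10*r + 24)/(r^2 - 9*r + 8)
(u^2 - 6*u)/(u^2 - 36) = u/(u + 6)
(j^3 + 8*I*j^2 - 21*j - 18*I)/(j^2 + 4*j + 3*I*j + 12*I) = (j^2 + 5*I*j - 6)/(j + 4)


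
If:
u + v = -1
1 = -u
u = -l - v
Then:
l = 1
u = -1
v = 0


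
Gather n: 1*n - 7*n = -6*n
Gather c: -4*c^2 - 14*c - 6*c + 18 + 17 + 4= -4*c^2 - 20*c + 39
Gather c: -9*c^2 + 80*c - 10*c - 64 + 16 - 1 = -9*c^2 + 70*c - 49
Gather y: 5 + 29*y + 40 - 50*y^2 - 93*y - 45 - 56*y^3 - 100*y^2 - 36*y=-56*y^3 - 150*y^2 - 100*y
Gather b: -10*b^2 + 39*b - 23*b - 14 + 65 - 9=-10*b^2 + 16*b + 42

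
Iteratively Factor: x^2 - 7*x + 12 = (x - 3)*(x - 4)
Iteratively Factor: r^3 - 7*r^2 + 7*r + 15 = (r - 5)*(r^2 - 2*r - 3) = (r - 5)*(r - 3)*(r + 1)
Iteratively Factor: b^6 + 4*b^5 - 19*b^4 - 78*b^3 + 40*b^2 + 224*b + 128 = (b + 4)*(b^5 - 19*b^3 - 2*b^2 + 48*b + 32) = (b - 4)*(b + 4)*(b^4 + 4*b^3 - 3*b^2 - 14*b - 8) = (b - 4)*(b + 1)*(b + 4)*(b^3 + 3*b^2 - 6*b - 8) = (b - 4)*(b + 1)^2*(b + 4)*(b^2 + 2*b - 8) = (b - 4)*(b + 1)^2*(b + 4)^2*(b - 2)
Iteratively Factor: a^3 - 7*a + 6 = (a - 1)*(a^2 + a - 6) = (a - 2)*(a - 1)*(a + 3)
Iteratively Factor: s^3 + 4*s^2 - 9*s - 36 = (s + 3)*(s^2 + s - 12) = (s - 3)*(s + 3)*(s + 4)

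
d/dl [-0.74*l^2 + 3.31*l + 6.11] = 3.31 - 1.48*l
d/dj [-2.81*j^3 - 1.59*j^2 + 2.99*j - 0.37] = -8.43*j^2 - 3.18*j + 2.99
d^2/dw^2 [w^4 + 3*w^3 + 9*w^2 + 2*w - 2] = 12*w^2 + 18*w + 18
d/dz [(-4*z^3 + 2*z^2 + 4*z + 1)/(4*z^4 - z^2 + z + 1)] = (4*(-3*z^2 + z + 1)*(4*z^4 - z^2 + z + 1) - (16*z^3 - 2*z + 1)*(-4*z^3 + 2*z^2 + 4*z + 1))/(4*z^4 - z^2 + z + 1)^2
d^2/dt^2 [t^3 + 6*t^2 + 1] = 6*t + 12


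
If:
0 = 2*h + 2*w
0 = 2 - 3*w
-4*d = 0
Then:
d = 0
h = -2/3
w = 2/3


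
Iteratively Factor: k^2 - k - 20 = (k - 5)*(k + 4)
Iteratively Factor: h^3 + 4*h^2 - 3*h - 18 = (h + 3)*(h^2 + h - 6) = (h - 2)*(h + 3)*(h + 3)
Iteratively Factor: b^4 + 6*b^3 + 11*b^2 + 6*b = (b + 3)*(b^3 + 3*b^2 + 2*b) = (b + 2)*(b + 3)*(b^2 + b) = (b + 1)*(b + 2)*(b + 3)*(b)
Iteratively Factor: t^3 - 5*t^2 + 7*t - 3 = (t - 1)*(t^2 - 4*t + 3) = (t - 1)^2*(t - 3)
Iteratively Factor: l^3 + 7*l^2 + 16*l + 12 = (l + 3)*(l^2 + 4*l + 4) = (l + 2)*(l + 3)*(l + 2)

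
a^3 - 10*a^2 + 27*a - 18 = (a - 6)*(a - 3)*(a - 1)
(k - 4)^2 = k^2 - 8*k + 16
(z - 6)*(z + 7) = z^2 + z - 42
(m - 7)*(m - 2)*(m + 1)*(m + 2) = m^4 - 6*m^3 - 11*m^2 + 24*m + 28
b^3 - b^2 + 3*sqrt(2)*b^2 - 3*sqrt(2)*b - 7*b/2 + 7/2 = (b - 1)*(b - sqrt(2)/2)*(b + 7*sqrt(2)/2)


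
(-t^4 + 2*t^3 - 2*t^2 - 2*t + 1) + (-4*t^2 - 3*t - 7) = -t^4 + 2*t^3 - 6*t^2 - 5*t - 6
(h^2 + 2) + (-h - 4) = h^2 - h - 2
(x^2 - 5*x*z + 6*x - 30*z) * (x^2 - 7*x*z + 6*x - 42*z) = x^4 - 12*x^3*z + 12*x^3 + 35*x^2*z^2 - 144*x^2*z + 36*x^2 + 420*x*z^2 - 432*x*z + 1260*z^2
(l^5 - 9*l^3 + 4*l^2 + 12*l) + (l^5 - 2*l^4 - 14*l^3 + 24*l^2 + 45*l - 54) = 2*l^5 - 2*l^4 - 23*l^3 + 28*l^2 + 57*l - 54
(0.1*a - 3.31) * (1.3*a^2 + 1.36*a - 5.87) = 0.13*a^3 - 4.167*a^2 - 5.0886*a + 19.4297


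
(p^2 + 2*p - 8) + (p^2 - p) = 2*p^2 + p - 8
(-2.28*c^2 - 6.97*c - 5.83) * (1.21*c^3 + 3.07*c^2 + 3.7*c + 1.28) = -2.7588*c^5 - 15.4333*c^4 - 36.8882*c^3 - 46.6055*c^2 - 30.4926*c - 7.4624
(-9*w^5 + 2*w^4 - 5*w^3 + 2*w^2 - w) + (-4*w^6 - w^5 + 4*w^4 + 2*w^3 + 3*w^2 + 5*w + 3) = -4*w^6 - 10*w^5 + 6*w^4 - 3*w^3 + 5*w^2 + 4*w + 3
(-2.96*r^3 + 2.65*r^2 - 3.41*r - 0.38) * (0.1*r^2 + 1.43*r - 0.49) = -0.296*r^5 - 3.9678*r^4 + 4.8989*r^3 - 6.2128*r^2 + 1.1275*r + 0.1862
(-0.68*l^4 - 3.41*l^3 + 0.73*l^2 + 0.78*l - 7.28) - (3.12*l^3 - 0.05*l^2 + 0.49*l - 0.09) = -0.68*l^4 - 6.53*l^3 + 0.78*l^2 + 0.29*l - 7.19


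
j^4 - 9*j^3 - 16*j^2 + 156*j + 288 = (j - 8)*(j - 6)*(j + 2)*(j + 3)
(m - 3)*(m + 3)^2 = m^3 + 3*m^2 - 9*m - 27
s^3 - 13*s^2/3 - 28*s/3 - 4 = (s - 6)*(s + 2/3)*(s + 1)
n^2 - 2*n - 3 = (n - 3)*(n + 1)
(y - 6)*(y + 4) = y^2 - 2*y - 24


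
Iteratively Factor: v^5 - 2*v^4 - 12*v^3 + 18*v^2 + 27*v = (v)*(v^4 - 2*v^3 - 12*v^2 + 18*v + 27) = v*(v + 1)*(v^3 - 3*v^2 - 9*v + 27) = v*(v - 3)*(v + 1)*(v^2 - 9) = v*(v - 3)^2*(v + 1)*(v + 3)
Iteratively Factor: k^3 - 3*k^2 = (k)*(k^2 - 3*k) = k^2*(k - 3)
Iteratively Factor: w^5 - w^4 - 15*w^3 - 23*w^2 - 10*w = (w + 2)*(w^4 - 3*w^3 - 9*w^2 - 5*w) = (w - 5)*(w + 2)*(w^3 + 2*w^2 + w) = (w - 5)*(w + 1)*(w + 2)*(w^2 + w) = w*(w - 5)*(w + 1)*(w + 2)*(w + 1)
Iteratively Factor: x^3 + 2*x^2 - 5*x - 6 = (x - 2)*(x^2 + 4*x + 3) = (x - 2)*(x + 1)*(x + 3)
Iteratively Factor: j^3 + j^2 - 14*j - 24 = (j - 4)*(j^2 + 5*j + 6) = (j - 4)*(j + 3)*(j + 2)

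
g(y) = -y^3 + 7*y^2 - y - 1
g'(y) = -3*y^2 + 14*y - 1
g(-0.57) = 2.03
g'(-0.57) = -9.95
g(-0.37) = 0.38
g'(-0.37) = -6.59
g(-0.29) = -0.10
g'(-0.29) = -5.31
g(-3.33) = 116.88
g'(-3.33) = -80.89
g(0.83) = 2.42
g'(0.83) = 8.55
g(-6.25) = 522.83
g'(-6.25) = -205.69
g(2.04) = 17.60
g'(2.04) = 15.08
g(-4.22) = 203.03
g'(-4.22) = -113.51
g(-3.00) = 92.00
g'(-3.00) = -70.00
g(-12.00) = 2747.00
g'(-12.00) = -601.00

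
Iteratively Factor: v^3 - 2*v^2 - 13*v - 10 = (v + 2)*(v^2 - 4*v - 5) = (v + 1)*(v + 2)*(v - 5)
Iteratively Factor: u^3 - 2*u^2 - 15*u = (u)*(u^2 - 2*u - 15) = u*(u + 3)*(u - 5)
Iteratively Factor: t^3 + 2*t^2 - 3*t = (t)*(t^2 + 2*t - 3) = t*(t - 1)*(t + 3)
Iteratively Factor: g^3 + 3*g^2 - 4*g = (g)*(g^2 + 3*g - 4) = g*(g + 4)*(g - 1)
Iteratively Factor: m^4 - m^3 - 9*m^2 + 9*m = (m - 3)*(m^3 + 2*m^2 - 3*m) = m*(m - 3)*(m^2 + 2*m - 3) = m*(m - 3)*(m - 1)*(m + 3)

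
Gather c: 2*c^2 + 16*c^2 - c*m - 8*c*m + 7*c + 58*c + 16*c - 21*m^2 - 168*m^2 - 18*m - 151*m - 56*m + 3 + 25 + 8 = 18*c^2 + c*(81 - 9*m) - 189*m^2 - 225*m + 36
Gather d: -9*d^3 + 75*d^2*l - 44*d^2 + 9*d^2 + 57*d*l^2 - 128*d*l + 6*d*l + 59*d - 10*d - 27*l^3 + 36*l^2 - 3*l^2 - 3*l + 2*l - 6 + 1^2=-9*d^3 + d^2*(75*l - 35) + d*(57*l^2 - 122*l + 49) - 27*l^3 + 33*l^2 - l - 5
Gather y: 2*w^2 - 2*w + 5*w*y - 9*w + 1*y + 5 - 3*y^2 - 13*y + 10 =2*w^2 - 11*w - 3*y^2 + y*(5*w - 12) + 15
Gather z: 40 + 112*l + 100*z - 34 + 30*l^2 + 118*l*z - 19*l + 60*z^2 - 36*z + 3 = 30*l^2 + 93*l + 60*z^2 + z*(118*l + 64) + 9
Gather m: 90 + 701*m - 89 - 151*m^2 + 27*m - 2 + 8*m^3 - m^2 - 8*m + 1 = 8*m^3 - 152*m^2 + 720*m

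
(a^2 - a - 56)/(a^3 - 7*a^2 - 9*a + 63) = (a^2 - a - 56)/(a^3 - 7*a^2 - 9*a + 63)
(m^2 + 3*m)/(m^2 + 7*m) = (m + 3)/(m + 7)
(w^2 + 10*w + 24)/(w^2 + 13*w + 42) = (w + 4)/(w + 7)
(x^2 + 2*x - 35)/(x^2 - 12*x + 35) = (x + 7)/(x - 7)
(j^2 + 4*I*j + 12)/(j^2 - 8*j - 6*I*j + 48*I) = (j^2 + 4*I*j + 12)/(j^2 - 8*j - 6*I*j + 48*I)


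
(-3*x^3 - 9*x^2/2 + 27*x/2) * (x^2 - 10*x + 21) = -3*x^5 + 51*x^4/2 - 9*x^3/2 - 459*x^2/2 + 567*x/2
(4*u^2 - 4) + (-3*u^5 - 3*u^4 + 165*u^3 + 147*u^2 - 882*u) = -3*u^5 - 3*u^4 + 165*u^3 + 151*u^2 - 882*u - 4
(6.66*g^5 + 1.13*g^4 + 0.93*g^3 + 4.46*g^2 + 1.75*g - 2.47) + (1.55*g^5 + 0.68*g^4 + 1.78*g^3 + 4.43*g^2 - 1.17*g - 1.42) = 8.21*g^5 + 1.81*g^4 + 2.71*g^3 + 8.89*g^2 + 0.58*g - 3.89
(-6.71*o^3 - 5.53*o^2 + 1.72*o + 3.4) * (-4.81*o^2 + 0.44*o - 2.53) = 32.2751*o^5 + 23.6469*o^4 + 6.2699*o^3 - 1.6063*o^2 - 2.8556*o - 8.602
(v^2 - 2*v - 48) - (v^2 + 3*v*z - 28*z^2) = -3*v*z - 2*v + 28*z^2 - 48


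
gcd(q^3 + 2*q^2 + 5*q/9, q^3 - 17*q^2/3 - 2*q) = q^2 + q/3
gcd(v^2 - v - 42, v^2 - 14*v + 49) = v - 7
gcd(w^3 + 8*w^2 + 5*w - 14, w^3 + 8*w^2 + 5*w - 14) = w^3 + 8*w^2 + 5*w - 14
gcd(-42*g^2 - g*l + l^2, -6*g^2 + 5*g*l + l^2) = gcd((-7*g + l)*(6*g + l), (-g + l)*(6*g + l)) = 6*g + l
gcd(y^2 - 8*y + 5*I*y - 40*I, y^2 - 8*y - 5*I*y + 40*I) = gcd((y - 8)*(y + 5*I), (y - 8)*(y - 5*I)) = y - 8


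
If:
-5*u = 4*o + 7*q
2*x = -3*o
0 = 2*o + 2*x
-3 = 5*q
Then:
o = 0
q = -3/5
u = 21/25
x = 0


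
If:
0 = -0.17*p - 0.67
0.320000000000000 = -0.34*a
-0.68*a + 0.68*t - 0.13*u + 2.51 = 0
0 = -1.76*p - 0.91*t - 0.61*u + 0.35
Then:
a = -0.94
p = -3.94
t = -1.83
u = 14.67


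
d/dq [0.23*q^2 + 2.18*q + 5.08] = 0.46*q + 2.18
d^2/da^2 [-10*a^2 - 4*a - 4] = -20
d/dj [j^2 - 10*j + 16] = 2*j - 10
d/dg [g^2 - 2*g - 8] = 2*g - 2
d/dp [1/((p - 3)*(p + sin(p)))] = ((3 - p)*(p + sin(p)) - (p - 3)^2*(cos(p) + 1))/((p - 3)^3*(p + sin(p))^2)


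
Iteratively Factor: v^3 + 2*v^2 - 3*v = (v + 3)*(v^2 - v) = (v - 1)*(v + 3)*(v)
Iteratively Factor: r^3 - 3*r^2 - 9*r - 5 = (r - 5)*(r^2 + 2*r + 1) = (r - 5)*(r + 1)*(r + 1)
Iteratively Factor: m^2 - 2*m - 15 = (m - 5)*(m + 3)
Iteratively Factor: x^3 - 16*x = (x - 4)*(x^2 + 4*x) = (x - 4)*(x + 4)*(x)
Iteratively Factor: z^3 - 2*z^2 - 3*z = (z - 3)*(z^2 + z) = z*(z - 3)*(z + 1)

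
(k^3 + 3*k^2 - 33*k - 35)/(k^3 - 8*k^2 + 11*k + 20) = (k + 7)/(k - 4)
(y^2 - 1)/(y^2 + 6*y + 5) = (y - 1)/(y + 5)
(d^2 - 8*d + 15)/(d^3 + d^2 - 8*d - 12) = (d - 5)/(d^2 + 4*d + 4)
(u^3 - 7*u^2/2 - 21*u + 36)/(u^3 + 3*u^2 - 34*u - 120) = (u - 3/2)/(u + 5)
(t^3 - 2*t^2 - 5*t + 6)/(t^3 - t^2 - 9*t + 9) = (t + 2)/(t + 3)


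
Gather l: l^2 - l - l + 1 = l^2 - 2*l + 1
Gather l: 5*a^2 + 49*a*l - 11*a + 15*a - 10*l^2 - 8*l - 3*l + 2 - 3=5*a^2 + 4*a - 10*l^2 + l*(49*a - 11) - 1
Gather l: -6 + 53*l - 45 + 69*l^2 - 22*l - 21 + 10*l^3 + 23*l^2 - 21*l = 10*l^3 + 92*l^2 + 10*l - 72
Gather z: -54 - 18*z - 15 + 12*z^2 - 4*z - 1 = 12*z^2 - 22*z - 70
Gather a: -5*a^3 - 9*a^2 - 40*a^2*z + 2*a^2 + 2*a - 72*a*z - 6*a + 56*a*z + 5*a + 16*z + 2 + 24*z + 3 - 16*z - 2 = -5*a^3 + a^2*(-40*z - 7) + a*(1 - 16*z) + 24*z + 3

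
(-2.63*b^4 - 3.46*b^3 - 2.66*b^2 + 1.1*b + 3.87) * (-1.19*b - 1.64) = 3.1297*b^5 + 8.4306*b^4 + 8.8398*b^3 + 3.0534*b^2 - 6.4093*b - 6.3468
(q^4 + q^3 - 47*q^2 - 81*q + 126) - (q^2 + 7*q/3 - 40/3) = q^4 + q^3 - 48*q^2 - 250*q/3 + 418/3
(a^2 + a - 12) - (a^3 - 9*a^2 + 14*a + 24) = -a^3 + 10*a^2 - 13*a - 36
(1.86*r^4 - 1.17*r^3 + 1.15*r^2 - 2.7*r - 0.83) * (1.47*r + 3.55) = 2.7342*r^5 + 4.8831*r^4 - 2.463*r^3 + 0.113499999999999*r^2 - 10.8051*r - 2.9465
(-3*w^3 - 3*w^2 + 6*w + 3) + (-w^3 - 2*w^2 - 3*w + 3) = -4*w^3 - 5*w^2 + 3*w + 6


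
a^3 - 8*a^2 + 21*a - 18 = (a - 3)^2*(a - 2)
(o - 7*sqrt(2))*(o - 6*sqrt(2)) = o^2 - 13*sqrt(2)*o + 84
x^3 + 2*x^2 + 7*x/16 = x*(x + 1/4)*(x + 7/4)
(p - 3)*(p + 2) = p^2 - p - 6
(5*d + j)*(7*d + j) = 35*d^2 + 12*d*j + j^2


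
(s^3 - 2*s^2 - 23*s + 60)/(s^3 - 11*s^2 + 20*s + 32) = (s^2 + 2*s - 15)/(s^2 - 7*s - 8)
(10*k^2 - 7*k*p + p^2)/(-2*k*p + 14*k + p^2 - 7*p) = (-5*k + p)/(p - 7)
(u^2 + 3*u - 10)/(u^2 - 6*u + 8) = (u + 5)/(u - 4)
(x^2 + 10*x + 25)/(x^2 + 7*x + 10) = (x + 5)/(x + 2)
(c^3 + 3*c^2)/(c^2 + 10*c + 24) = c^2*(c + 3)/(c^2 + 10*c + 24)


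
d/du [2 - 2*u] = -2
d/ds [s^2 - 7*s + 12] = 2*s - 7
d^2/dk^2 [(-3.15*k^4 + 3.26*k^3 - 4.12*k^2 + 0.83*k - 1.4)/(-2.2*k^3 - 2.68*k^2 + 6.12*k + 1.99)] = (-5.6843418860808e-14*k^8 - 5.6843418860808e-14*k^7 + 208.39584*k^6 - 514.70508*k^5 + 820.60332*k^4 + 820.305968*k^3 - 53.059164*k^2 - 205.017132*k + 172.653312)/(10.648*k^9 + 38.9136*k^8 - 41.45856*k^7 - 226.147088*k^6 + 44.931936*k^5 + 419.014608*k^4 - 7.24916400000001*k^3 - 191.763564*k^2 - 72.707436*k - 7.880599)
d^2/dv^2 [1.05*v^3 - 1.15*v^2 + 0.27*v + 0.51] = 6.3*v - 2.3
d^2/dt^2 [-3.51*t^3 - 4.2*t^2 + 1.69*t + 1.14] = -21.06*t - 8.4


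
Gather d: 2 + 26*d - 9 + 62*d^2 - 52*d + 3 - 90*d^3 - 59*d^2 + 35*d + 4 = -90*d^3 + 3*d^2 + 9*d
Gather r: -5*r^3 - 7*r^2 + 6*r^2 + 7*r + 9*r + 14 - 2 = -5*r^3 - r^2 + 16*r + 12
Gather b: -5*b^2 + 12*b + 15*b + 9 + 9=-5*b^2 + 27*b + 18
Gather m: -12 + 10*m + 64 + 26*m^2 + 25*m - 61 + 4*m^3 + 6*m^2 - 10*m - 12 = 4*m^3 + 32*m^2 + 25*m - 21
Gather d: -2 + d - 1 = d - 3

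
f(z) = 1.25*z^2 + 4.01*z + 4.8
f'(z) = 2.5*z + 4.01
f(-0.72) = 2.56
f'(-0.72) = 2.21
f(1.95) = 17.37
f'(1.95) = 8.88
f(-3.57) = 6.42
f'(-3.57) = -4.92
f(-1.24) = 1.75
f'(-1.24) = 0.91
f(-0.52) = 3.05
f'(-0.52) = 2.71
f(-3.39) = 5.57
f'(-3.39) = -4.46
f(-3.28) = 5.10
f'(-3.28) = -4.19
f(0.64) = 7.88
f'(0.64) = 5.61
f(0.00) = 4.80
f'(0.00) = 4.01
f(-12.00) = 136.68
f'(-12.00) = -25.99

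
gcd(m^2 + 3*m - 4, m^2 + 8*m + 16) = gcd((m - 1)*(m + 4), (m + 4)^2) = m + 4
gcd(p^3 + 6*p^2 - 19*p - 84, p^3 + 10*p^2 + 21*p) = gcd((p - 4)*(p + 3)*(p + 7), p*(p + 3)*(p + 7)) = p^2 + 10*p + 21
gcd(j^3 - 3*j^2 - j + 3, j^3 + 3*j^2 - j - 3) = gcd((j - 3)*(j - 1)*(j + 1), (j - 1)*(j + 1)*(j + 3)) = j^2 - 1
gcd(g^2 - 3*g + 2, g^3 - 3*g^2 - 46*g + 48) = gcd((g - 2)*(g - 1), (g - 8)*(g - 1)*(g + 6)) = g - 1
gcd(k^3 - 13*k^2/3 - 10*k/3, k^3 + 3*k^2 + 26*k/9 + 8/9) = k + 2/3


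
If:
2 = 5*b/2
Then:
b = 4/5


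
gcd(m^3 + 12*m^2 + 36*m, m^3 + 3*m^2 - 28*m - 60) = m + 6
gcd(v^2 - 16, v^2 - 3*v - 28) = v + 4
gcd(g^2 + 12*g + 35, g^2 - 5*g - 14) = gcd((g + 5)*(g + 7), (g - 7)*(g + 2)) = 1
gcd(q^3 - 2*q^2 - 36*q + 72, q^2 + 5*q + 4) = 1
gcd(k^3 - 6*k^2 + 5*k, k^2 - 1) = k - 1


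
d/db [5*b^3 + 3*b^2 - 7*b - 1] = 15*b^2 + 6*b - 7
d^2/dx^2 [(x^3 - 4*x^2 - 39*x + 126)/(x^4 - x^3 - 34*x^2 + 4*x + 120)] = 2*(x^9 - 12*x^8 - 120*x^7 + 1370*x^6 + 639*x^5 - 34878*x^4 + 37032*x^3 + 269136*x^2 - 440208*x + 477216)/(x^12 - 3*x^11 - 99*x^10 + 215*x^9 + 3702*x^8 - 4992*x^7 - 62560*x^6 + 41184*x^5 + 454848*x^4 - 141056*x^3 - 1463040*x^2 + 172800*x + 1728000)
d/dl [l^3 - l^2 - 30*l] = 3*l^2 - 2*l - 30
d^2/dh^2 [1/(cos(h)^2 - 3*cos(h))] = (-(1 - cos(2*h))^2 - 45*cos(h)/4 - 11*cos(2*h)/2 + 9*cos(3*h)/4 + 33/2)/((cos(h) - 3)^3*cos(h)^3)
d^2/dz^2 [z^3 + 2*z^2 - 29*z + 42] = 6*z + 4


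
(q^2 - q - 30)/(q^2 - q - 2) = (-q^2 + q + 30)/(-q^2 + q + 2)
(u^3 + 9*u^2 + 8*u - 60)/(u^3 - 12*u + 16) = (u^2 + 11*u + 30)/(u^2 + 2*u - 8)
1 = 1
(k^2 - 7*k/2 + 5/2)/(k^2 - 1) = (k - 5/2)/(k + 1)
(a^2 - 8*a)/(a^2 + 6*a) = (a - 8)/(a + 6)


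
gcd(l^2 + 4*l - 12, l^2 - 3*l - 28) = 1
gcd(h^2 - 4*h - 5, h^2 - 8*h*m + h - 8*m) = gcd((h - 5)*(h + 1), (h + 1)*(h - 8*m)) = h + 1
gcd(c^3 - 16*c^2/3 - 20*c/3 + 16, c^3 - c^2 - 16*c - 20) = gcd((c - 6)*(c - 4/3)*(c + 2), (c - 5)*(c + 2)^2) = c + 2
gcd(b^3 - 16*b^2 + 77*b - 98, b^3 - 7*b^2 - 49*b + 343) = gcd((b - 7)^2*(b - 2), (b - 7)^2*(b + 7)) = b^2 - 14*b + 49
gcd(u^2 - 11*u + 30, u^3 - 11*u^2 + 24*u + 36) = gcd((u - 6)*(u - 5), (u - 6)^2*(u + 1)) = u - 6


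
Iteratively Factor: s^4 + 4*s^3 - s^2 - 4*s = (s + 4)*(s^3 - s) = s*(s + 4)*(s^2 - 1) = s*(s + 1)*(s + 4)*(s - 1)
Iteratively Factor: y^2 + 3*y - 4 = (y + 4)*(y - 1)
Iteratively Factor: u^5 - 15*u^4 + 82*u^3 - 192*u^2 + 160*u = (u - 4)*(u^4 - 11*u^3 + 38*u^2 - 40*u) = (u - 4)*(u - 2)*(u^3 - 9*u^2 + 20*u) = (u - 5)*(u - 4)*(u - 2)*(u^2 - 4*u) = u*(u - 5)*(u - 4)*(u - 2)*(u - 4)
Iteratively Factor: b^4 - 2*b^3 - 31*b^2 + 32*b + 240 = (b + 3)*(b^3 - 5*b^2 - 16*b + 80) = (b - 5)*(b + 3)*(b^2 - 16) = (b - 5)*(b - 4)*(b + 3)*(b + 4)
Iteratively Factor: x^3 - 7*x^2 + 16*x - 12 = (x - 3)*(x^2 - 4*x + 4) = (x - 3)*(x - 2)*(x - 2)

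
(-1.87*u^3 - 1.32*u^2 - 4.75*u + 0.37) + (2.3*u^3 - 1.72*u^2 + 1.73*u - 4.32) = 0.43*u^3 - 3.04*u^2 - 3.02*u - 3.95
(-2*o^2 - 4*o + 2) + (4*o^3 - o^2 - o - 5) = 4*o^3 - 3*o^2 - 5*o - 3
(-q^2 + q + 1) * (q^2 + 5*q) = -q^4 - 4*q^3 + 6*q^2 + 5*q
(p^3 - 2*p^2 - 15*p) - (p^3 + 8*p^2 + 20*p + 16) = -10*p^2 - 35*p - 16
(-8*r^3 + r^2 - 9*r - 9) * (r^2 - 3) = -8*r^5 + r^4 + 15*r^3 - 12*r^2 + 27*r + 27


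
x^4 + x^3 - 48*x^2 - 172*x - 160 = (x - 8)*(x + 2)^2*(x + 5)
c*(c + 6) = c^2 + 6*c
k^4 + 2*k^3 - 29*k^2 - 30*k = k*(k - 5)*(k + 1)*(k + 6)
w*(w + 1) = w^2 + w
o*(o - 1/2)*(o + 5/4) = o^3 + 3*o^2/4 - 5*o/8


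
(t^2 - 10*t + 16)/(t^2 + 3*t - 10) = (t - 8)/(t + 5)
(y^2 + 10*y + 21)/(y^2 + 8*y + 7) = (y + 3)/(y + 1)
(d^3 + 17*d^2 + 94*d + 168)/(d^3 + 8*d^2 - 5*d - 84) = (d + 6)/(d - 3)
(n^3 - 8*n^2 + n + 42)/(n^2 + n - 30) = (n^3 - 8*n^2 + n + 42)/(n^2 + n - 30)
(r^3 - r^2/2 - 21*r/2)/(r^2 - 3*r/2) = (2*r^2 - r - 21)/(2*r - 3)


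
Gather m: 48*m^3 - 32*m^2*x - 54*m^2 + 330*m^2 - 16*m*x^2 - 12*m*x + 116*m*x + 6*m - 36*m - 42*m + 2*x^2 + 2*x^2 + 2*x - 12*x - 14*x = 48*m^3 + m^2*(276 - 32*x) + m*(-16*x^2 + 104*x - 72) + 4*x^2 - 24*x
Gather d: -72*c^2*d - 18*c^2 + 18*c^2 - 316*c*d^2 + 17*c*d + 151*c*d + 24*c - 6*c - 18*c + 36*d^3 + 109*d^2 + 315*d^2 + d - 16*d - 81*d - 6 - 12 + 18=36*d^3 + d^2*(424 - 316*c) + d*(-72*c^2 + 168*c - 96)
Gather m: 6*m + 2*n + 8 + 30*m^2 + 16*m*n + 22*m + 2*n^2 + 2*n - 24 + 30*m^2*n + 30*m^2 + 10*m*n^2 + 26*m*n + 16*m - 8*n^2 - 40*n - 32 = m^2*(30*n + 60) + m*(10*n^2 + 42*n + 44) - 6*n^2 - 36*n - 48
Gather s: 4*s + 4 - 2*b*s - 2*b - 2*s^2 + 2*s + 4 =-2*b - 2*s^2 + s*(6 - 2*b) + 8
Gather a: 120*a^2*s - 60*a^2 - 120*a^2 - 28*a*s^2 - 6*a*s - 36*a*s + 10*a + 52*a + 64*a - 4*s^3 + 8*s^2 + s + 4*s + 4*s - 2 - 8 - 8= a^2*(120*s - 180) + a*(-28*s^2 - 42*s + 126) - 4*s^3 + 8*s^2 + 9*s - 18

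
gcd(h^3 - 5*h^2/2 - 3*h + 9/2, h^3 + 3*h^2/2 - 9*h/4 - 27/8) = h + 3/2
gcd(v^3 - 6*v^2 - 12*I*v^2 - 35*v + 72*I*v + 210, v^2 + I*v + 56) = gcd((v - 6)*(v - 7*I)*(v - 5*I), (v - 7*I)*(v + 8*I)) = v - 7*I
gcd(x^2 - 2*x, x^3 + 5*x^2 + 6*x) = x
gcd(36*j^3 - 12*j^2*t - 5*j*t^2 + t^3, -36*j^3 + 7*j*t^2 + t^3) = -6*j^2 + j*t + t^2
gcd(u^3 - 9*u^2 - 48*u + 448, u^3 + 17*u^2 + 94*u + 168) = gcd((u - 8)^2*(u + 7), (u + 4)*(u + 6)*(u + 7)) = u + 7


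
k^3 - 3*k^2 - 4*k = k*(k - 4)*(k + 1)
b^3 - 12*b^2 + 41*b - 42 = (b - 7)*(b - 3)*(b - 2)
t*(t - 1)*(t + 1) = t^3 - t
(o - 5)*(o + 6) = o^2 + o - 30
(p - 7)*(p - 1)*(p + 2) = p^3 - 6*p^2 - 9*p + 14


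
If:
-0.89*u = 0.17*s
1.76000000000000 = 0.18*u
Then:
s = -51.19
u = 9.78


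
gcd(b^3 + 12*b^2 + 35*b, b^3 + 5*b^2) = b^2 + 5*b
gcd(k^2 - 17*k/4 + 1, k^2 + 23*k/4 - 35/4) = 1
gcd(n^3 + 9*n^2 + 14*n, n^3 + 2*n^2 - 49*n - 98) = n^2 + 9*n + 14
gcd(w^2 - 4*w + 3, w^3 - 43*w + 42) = w - 1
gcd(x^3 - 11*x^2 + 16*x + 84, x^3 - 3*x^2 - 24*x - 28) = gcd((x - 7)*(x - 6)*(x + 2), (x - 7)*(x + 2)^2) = x^2 - 5*x - 14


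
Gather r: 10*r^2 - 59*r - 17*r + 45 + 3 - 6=10*r^2 - 76*r + 42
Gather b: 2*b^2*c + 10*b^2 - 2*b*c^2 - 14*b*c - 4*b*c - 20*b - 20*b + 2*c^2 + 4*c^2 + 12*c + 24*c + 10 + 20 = b^2*(2*c + 10) + b*(-2*c^2 - 18*c - 40) + 6*c^2 + 36*c + 30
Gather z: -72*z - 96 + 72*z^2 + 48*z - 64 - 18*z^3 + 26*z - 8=-18*z^3 + 72*z^2 + 2*z - 168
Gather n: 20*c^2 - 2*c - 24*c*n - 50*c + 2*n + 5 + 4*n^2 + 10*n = 20*c^2 - 52*c + 4*n^2 + n*(12 - 24*c) + 5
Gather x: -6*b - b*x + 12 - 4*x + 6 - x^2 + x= -6*b - x^2 + x*(-b - 3) + 18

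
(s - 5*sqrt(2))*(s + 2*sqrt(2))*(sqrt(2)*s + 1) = sqrt(2)*s^3 - 5*s^2 - 23*sqrt(2)*s - 20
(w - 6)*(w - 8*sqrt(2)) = w^2 - 8*sqrt(2)*w - 6*w + 48*sqrt(2)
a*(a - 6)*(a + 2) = a^3 - 4*a^2 - 12*a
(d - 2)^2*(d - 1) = d^3 - 5*d^2 + 8*d - 4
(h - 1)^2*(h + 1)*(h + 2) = h^4 + h^3 - 3*h^2 - h + 2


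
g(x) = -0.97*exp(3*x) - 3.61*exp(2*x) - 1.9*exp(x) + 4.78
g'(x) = -2.91*exp(3*x) - 7.22*exp(2*x) - 1.9*exp(x) = (-2.91*exp(2*x) - 7.22*exp(x) - 1.9)*exp(x)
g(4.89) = -2343729.50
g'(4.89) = -6966884.89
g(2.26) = -1198.62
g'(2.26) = -3242.26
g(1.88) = -435.73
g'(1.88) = -1141.60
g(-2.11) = 4.49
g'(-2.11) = -0.34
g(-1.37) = 4.05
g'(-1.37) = -1.00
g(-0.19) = 0.19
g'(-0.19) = -8.15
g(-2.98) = 4.67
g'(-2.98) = -0.12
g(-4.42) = 4.76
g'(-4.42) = -0.02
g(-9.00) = 4.78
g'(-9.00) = 0.00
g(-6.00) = 4.78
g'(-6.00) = 0.00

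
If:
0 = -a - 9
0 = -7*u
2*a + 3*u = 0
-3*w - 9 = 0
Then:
No Solution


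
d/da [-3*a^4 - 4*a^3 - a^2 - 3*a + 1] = -12*a^3 - 12*a^2 - 2*a - 3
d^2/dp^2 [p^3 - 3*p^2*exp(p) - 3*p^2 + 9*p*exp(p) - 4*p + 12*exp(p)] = -3*p^2*exp(p) - 3*p*exp(p) + 6*p + 24*exp(p) - 6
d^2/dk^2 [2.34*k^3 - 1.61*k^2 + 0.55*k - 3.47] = 14.04*k - 3.22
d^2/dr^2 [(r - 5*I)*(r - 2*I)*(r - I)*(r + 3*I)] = 12*r^2 - 30*I*r + 14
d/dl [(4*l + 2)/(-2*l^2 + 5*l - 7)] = 2*(4*l^2 + 4*l - 19)/(4*l^4 - 20*l^3 + 53*l^2 - 70*l + 49)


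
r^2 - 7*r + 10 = (r - 5)*(r - 2)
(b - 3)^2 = b^2 - 6*b + 9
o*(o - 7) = o^2 - 7*o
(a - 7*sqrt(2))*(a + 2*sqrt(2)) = a^2 - 5*sqrt(2)*a - 28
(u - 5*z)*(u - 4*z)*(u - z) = u^3 - 10*u^2*z + 29*u*z^2 - 20*z^3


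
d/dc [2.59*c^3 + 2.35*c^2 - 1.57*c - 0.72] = 7.77*c^2 + 4.7*c - 1.57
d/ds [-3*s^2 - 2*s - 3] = -6*s - 2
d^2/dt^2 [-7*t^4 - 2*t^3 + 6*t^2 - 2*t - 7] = -84*t^2 - 12*t + 12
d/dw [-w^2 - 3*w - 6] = -2*w - 3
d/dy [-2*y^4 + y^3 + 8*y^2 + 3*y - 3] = -8*y^3 + 3*y^2 + 16*y + 3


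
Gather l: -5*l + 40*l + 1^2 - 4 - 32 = 35*l - 35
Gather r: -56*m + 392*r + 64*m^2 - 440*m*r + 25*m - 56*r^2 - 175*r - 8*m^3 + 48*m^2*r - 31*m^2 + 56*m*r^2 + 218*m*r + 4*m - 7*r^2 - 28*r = -8*m^3 + 33*m^2 - 27*m + r^2*(56*m - 63) + r*(48*m^2 - 222*m + 189)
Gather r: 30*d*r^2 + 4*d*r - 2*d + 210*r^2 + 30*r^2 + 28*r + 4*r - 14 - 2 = -2*d + r^2*(30*d + 240) + r*(4*d + 32) - 16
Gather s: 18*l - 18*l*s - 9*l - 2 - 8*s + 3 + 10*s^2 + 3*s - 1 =9*l + 10*s^2 + s*(-18*l - 5)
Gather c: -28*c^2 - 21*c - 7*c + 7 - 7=-28*c^2 - 28*c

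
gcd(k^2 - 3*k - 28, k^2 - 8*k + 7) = k - 7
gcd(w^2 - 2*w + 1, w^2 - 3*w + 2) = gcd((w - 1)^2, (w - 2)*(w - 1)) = w - 1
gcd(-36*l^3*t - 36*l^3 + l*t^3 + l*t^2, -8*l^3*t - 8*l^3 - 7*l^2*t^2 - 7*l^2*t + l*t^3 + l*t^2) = l*t + l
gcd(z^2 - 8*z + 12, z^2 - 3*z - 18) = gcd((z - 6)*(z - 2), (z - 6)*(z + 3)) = z - 6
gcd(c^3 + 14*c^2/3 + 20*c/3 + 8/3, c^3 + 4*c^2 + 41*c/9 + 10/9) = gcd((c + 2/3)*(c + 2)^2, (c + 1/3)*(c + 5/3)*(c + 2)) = c + 2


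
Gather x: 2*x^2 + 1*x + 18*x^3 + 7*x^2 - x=18*x^3 + 9*x^2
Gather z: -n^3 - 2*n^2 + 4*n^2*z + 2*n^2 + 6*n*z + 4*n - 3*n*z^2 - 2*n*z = -n^3 - 3*n*z^2 + 4*n + z*(4*n^2 + 4*n)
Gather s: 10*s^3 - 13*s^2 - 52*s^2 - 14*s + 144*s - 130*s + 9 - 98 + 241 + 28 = 10*s^3 - 65*s^2 + 180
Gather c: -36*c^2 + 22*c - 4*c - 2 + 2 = -36*c^2 + 18*c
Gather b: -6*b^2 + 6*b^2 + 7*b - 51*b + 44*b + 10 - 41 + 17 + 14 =0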